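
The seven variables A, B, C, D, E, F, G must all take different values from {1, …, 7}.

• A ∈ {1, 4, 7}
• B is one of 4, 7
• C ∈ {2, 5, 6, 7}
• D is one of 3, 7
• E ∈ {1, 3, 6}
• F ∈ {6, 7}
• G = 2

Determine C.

G's domain is down to {2}, so G = 2. Eliminate 2 elsewhere: C.
The 6 still-open variables draw from only 6 values {1, 3, 4, 5, 6, 7}, so each is used; only C can be 5, hence C = 5.

5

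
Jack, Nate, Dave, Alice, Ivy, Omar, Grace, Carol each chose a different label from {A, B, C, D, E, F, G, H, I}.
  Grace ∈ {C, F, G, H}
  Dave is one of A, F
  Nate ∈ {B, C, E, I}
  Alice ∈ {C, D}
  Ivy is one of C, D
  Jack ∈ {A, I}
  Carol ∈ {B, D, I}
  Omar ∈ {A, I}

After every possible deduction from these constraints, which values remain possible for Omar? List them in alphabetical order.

A, I

Jack and Omar share exactly the 2 values {A, I}; by pigeonhole those values go to them, so strike A, I from Nate, Dave, Carol.
Dave's domain is down to {F}, so Dave = F. Strike F from Grace.
Alice and Ivy between them cover only {C, D} — a naked pair. Remove those values from Nate, Grace, Carol.
Carol must be B (only option left). Remove B from Nate.
That leaves Nate = E.
No further eliminations apply; Omar can still be any of A, I.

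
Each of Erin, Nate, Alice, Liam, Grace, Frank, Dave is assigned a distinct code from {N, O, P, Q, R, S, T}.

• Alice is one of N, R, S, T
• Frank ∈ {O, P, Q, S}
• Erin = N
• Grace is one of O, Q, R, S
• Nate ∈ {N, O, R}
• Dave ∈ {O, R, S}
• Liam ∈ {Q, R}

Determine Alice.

Erin's domain is down to {N}, so Erin = N. So Nate, Alice can't be N.
Among the 6 still-open variables, P fits only Frank (and all 6 values in {O, P, Q, R, S, T} must be used), so Frank = P.
The 5 still-open variables draw from only 5 values {O, Q, R, S, T}, so each is used; only Alice can be T, hence Alice = T.

T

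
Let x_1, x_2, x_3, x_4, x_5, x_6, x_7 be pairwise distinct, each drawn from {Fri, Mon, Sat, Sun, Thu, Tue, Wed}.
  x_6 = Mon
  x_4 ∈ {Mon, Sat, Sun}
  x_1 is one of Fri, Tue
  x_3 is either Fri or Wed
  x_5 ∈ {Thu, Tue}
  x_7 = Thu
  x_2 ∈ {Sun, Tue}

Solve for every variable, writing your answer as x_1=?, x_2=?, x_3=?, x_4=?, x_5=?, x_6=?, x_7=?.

x_1=Fri, x_2=Sun, x_3=Wed, x_4=Sat, x_5=Tue, x_6=Mon, x_7=Thu

x_6 must be Mon (only option left). Eliminate Mon elsewhere: x_4.
That leaves x_7 = Thu. Remove Thu from x_5.
x_5 must be Tue (only option left). Remove Tue from x_1, x_2.
x_1 has just one choice, so x_1 = Fri. Strike Fri from x_3.
x_2 has just one choice, so x_2 = Sun. Remove Sun from x_4.
x_3 has just one choice, so x_3 = Wed.
x_4 has just one choice, so x_4 = Sat.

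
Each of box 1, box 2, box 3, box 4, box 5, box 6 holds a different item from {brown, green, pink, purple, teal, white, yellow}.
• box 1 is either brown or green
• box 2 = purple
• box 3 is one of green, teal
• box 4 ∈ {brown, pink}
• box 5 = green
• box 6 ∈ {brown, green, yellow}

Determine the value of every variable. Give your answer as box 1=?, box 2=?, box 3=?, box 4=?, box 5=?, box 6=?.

box 1=brown, box 2=purple, box 3=teal, box 4=pink, box 5=green, box 6=yellow

box 2 has just one choice, so box 2 = purple.
box 5 must be green (only option left). Strike green from box 1, box 3, box 6.
That leaves box 1 = brown. So box 4, box 6 can't be brown.
box 3's domain is down to {teal}, so box 3 = teal.
box 4 must be pink (only option left).
box 6 has just one choice, so box 6 = yellow.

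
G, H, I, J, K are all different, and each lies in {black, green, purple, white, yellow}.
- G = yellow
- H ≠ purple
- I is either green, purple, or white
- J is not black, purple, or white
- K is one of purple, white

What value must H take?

black

G has just one choice, so G = yellow. Eliminate yellow elsewhere: H, J.
That leaves J = green. Strike green from H, I.
Among the 3 still-open variables, black fits only H (and all 3 values in {black, purple, white} must be used), so H = black.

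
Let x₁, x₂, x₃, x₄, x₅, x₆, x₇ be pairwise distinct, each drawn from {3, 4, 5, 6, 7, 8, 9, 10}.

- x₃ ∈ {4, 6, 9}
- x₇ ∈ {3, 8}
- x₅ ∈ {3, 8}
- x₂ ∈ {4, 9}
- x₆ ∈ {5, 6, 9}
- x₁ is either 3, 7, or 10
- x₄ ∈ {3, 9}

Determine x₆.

x₅ and x₇ share exactly the 2 values {3, 8}; by pigeonhole those values go to them, so strike 3, 8 from x₁, x₄.
x₄ must be 9 (only option left). Strike 9 from x₂, x₃, x₆.
That leaves x₂ = 4. Remove 4 from x₃.
x₃ must be 6 (only option left). Strike 6 from x₆.
So x₆ = 5.

5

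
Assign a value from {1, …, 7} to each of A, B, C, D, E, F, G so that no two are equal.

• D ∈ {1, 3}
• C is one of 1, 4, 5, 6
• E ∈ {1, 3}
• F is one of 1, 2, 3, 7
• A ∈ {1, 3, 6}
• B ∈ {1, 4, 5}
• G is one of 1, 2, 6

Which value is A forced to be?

Among the 7 variables, 7 fits only F (and all 7 values in {1, 2, 3, 4, 5, 6, 7} must be used), so F = 7.
The 6 still-open variables draw from only 6 values {1, 2, 3, 4, 5, 6}, so each is used; only G can be 2, hence G = 2.
D and E between them cover only {1, 3} — a naked pair. Remove those values from A, B, C.
So A = 6.

6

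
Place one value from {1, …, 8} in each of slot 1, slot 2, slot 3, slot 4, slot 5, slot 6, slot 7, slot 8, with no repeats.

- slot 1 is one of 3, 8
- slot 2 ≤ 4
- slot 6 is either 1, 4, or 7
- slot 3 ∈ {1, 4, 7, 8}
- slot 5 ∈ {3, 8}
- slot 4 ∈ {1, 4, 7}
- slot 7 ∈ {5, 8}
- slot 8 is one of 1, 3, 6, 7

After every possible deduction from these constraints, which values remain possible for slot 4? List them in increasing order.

The 8 variables together cover exactly {1, 2, 3, 4, 5, 6, 7, 8} — 8 values for 8 variables — and 2 appears only in slot 2's list, so slot 2 = 2.
Among the 7 still-open variables, 5 fits only slot 7 (and all 7 values in {1, 3, 4, 5, 6, 7, 8} must be used), so slot 7 = 5.
Among the 6 still-open variables, 6 fits only slot 8 (and all 6 values in {1, 3, 4, 6, 7, 8} must be used), so slot 8 = 6.
slot 1 and slot 5 between them cover only {3, 8} — a naked pair. Remove those values from slot 3.
No further eliminations apply; slot 4 can still be any of 1, 4, 7.

1, 4, 7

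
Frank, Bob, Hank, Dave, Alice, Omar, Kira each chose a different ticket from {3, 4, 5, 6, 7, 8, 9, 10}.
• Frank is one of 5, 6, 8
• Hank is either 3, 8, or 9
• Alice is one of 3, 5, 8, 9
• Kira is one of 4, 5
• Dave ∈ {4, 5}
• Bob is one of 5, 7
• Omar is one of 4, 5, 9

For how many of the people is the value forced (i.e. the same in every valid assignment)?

The 7 variables draw from only 7 values {3, 4, 5, 6, 7, 8, 9}, so each is used; only Frank can be 6, hence Frank = 6.
The 6 still-open variables draw from only 6 values {3, 4, 5, 7, 8, 9}, so each is used; only Bob can be 7, hence Bob = 7.
The 2 variables Dave and Kira are confined to {4, 5}, which locks those values in; drop them from Alice, Omar.
Omar's domain is down to {9}, so Omar = 9. Eliminate 9 elsewhere: Hank, Alice.
Determined: Frank=6, Bob=7, Omar=9. The other people each still have more than one consistent value. That makes 3.

3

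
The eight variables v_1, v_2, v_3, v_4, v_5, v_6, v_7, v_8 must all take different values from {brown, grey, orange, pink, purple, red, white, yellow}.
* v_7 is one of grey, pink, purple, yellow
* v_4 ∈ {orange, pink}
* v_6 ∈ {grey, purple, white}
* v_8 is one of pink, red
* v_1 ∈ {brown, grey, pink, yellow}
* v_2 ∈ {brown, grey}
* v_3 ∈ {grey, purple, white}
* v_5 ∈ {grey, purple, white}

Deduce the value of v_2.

brown

Among the 8 variables, orange fits only v_4 (and all 8 values in {brown, grey, orange, pink, purple, red, white, yellow} must be used), so v_4 = orange.
Among the 7 still-open variables, red fits only v_8 (and all 7 values in {brown, grey, pink, purple, red, white, yellow} must be used), so v_8 = red.
v_3, v_5, v_6 between them cover only {grey, purple, white} — a naked triple. Remove those values from v_1, v_2, v_7.
So v_2 = brown.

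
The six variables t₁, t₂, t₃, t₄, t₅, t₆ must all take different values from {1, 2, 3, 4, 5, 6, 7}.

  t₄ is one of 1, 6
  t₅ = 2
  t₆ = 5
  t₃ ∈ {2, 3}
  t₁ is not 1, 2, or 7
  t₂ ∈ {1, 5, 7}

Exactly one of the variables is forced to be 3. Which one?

t₅'s domain is down to {2}, so t₅ = 2. Eliminate 2 elsewhere: t₃.
So 3 goes to t₃.

t₃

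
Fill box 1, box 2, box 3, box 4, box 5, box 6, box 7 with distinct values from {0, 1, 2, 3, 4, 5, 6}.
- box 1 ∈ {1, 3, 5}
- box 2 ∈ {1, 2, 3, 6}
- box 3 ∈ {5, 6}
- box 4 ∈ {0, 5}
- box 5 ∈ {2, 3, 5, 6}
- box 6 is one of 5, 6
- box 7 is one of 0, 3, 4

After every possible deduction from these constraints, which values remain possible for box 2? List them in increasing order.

1, 2, 3

Among the 7 variables, 4 fits only box 7 (and all 7 values in {0, 1, 2, 3, 4, 5, 6} must be used), so box 7 = 4.
Among the 6 still-open variables, 0 fits only box 4 (and all 6 values in {0, 1, 2, 3, 5, 6} must be used), so box 4 = 0.
box 3 and box 6 share exactly the 2 values {5, 6}; by pigeonhole those values go to them, so strike 5, 6 from box 1, box 2, box 5.
No further eliminations apply; box 2 can still be any of 1, 2, 3.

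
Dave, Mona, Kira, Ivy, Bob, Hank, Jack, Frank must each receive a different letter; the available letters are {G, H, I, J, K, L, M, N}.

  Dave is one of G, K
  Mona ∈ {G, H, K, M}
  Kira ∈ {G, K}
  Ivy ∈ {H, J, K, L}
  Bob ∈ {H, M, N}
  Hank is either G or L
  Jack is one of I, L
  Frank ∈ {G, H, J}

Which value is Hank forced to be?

L

The 8 variables draw from only 8 values {G, H, I, J, K, L, M, N}, so each is used; only Jack can be I, hence Jack = I.
The 7 still-open variables draw from only 7 values {G, H, J, K, L, M, N}, so each is used; only Bob can be N, hence Bob = N.
The 6 still-open variables together cover exactly {G, H, J, K, L, M} — 6 values for 6 variables — and M appears only in Mona's list, so Mona = M.
The 2 variables Dave and Kira are confined to {G, K}, which locks those values in; drop them from Ivy, Hank, Frank.
So Hank = L.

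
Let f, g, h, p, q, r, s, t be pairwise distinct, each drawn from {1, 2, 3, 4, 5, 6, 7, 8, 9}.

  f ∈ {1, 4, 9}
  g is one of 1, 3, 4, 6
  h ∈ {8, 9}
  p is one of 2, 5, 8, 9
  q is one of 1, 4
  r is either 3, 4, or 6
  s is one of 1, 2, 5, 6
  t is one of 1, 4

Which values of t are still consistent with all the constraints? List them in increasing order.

1, 4

q and t between them cover only {1, 4} — a naked pair. Remove those values from f, g, r, s.
That leaves f = 9. Strike 9 from h, p.
h must be 8 (only option left). So p can't be 8.
The 2 variables g and r are confined to {3, 6}, which locks those values in; drop them from s.
No further eliminations apply; t can still be any of 1, 4.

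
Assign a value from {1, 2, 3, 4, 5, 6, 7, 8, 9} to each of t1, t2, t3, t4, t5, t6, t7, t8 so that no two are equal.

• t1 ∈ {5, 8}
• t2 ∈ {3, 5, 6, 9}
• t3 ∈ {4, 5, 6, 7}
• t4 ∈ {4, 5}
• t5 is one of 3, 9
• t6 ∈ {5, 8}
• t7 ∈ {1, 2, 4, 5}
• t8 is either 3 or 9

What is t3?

7

t1 and t6 share exactly the 2 values {5, 8}; by pigeonhole those values go to them, so strike 5, 8 from t2, t3, t4, t7.
t4 must be 4 (only option left). Eliminate 4 elsewhere: t3, t7.
t5 and t8 between them cover only {3, 9} — a naked pair. Remove those values from t2.
t2 has just one choice, so t2 = 6. Remove 6 from t3.
So t3 = 7.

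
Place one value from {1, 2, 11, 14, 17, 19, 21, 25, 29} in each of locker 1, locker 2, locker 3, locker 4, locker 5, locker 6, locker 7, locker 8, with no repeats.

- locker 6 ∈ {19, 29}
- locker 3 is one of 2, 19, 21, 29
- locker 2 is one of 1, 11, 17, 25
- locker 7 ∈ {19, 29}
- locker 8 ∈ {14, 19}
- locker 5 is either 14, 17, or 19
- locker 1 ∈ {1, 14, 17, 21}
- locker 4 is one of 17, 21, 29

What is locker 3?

locker 6 and locker 7 between them cover only {19, 29} — a naked pair. Remove those values from locker 3, locker 4, locker 5, locker 8.
locker 8's domain is down to {14}, so locker 8 = 14. Strike 14 from locker 1, locker 5.
locker 5 must be 17 (only option left). Eliminate 17 elsewhere: locker 1, locker 2, locker 4.
locker 4 has just one choice, so locker 4 = 21. Remove 21 from locker 1, locker 3.
So locker 3 = 2.

2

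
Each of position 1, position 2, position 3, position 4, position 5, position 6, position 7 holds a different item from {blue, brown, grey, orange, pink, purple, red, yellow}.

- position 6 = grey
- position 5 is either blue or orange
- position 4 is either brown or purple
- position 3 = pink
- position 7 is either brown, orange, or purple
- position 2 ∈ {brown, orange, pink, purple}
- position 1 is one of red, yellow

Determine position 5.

blue

position 3's domain is down to {pink}, so position 3 = pink. Strike pink from position 2.
position 6 has just one choice, so position 6 = grey.
position 2, position 4, position 7 share exactly the 3 values {brown, orange, purple}; by pigeonhole those values go to them, so strike brown, orange, purple from position 5.
So position 5 = blue.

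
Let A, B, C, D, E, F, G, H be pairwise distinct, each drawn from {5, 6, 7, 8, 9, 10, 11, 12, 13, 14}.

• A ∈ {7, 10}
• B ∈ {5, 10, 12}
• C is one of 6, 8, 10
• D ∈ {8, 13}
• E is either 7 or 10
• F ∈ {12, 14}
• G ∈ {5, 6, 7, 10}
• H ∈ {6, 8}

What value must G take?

5

Among the 8 variables, 13 fits only D (and all 8 values in {5, 6, 7, 8, 10, 12, 13, 14} must be used), so D = 13.
The 7 still-open variables together cover exactly {5, 6, 7, 8, 10, 12, 14} — 7 values for 7 variables — and 14 appears only in F's list, so F = 14.
The 6 still-open variables draw from only 6 values {5, 6, 7, 8, 10, 12}, so each is used; only B can be 12, hence B = 12.
The 5 still-open variables draw from only 5 values {5, 6, 7, 8, 10}, so each is used; only G can be 5, hence G = 5.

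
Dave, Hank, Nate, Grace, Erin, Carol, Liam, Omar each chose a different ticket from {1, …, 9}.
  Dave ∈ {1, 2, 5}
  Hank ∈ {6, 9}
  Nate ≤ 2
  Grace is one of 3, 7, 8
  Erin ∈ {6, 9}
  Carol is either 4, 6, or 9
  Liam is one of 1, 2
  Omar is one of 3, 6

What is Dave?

5

Hank and Erin between them cover only {6, 9} — a naked pair. Remove those values from Carol, Omar.
Carol must be 4 (only option left).
Omar has just one choice, so Omar = 3. Strike 3 from Grace.
The 2 variables Nate and Liam are confined to {1, 2}, which locks those values in; drop them from Dave.
So Dave = 5.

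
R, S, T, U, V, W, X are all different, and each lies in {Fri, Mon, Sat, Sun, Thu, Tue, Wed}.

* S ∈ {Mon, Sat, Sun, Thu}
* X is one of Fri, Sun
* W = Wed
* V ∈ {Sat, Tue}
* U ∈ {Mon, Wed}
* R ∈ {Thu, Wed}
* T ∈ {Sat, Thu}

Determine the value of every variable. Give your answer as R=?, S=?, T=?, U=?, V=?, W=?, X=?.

W has just one choice, so W = Wed. So R, U can't be Wed.
R has just one choice, so R = Thu. So S, T can't be Thu.
T's domain is down to {Sat}, so T = Sat. Remove Sat from S, V.
That leaves U = Mon. Remove Mon from S.
That leaves V = Tue.
S must be Sun (only option left). Eliminate Sun elsewhere: X.
That leaves X = Fri.

R=Thu, S=Sun, T=Sat, U=Mon, V=Tue, W=Wed, X=Fri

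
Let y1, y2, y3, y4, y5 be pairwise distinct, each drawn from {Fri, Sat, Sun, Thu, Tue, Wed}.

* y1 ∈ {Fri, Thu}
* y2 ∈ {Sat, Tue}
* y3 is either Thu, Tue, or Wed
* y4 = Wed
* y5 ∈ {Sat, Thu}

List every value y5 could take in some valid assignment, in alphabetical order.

Sat, Thu

y4's domain is down to {Wed}, so y4 = Wed. Remove Wed from y3.
Among the 4 still-open variables, Fri fits only y1 (and all 4 values in {Fri, Sat, Thu, Tue} must be used), so y1 = Fri.
No further eliminations apply; y5 can still be any of Sat, Thu.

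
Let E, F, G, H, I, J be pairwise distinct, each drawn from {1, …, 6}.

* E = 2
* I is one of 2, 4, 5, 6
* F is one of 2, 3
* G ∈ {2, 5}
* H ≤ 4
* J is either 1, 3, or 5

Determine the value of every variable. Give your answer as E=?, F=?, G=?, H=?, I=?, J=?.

E must be 2 (only option left). So F, G, H, I can't be 2.
F has just one choice, so F = 3. Strike 3 from H, J.
That leaves G = 5. So I, J can't be 5.
J's domain is down to {1}, so J = 1. Strike 1 from H.
That leaves H = 4. Strike 4 from I.
I has just one choice, so I = 6.

E=2, F=3, G=5, H=4, I=6, J=1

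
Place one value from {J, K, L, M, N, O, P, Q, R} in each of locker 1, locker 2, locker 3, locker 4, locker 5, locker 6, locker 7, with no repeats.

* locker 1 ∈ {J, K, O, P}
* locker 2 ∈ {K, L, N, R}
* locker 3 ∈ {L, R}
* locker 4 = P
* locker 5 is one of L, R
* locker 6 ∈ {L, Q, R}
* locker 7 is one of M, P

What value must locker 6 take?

Q

locker 4's domain is down to {P}, so locker 4 = P. Remove P from locker 1, locker 7.
locker 7 has just one choice, so locker 7 = M.
The 2 variables locker 3 and locker 5 are confined to {L, R}, which locks those values in; drop them from locker 2, locker 6.
So locker 6 = Q.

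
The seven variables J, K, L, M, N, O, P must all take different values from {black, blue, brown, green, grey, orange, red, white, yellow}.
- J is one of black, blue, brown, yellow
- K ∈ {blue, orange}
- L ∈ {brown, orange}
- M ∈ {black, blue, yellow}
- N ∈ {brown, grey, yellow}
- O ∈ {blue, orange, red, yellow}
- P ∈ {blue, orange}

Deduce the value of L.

brown

Among the 7 variables, grey fits only N (and all 7 values in {black, blue, brown, grey, orange, red, yellow} must be used), so N = grey.
Among the 6 still-open variables, red fits only O (and all 6 values in {black, blue, brown, orange, red, yellow} must be used), so O = red.
K and P share exactly the 2 values {blue, orange}; by pigeonhole those values go to them, so strike blue, orange from J, L, M.
So L = brown.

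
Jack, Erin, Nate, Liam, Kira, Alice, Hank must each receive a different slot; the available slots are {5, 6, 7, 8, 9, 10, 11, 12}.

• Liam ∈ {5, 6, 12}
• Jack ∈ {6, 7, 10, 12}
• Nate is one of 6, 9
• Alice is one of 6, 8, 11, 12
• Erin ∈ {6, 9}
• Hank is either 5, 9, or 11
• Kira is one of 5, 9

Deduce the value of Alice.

8

Erin and Nate share exactly the 2 values {6, 9}; by pigeonhole those values go to them, so strike 6, 9 from Jack, Liam, Kira, Alice, Hank.
That leaves Kira = 5. Eliminate 5 elsewhere: Liam, Hank.
Hank's domain is down to {11}, so Hank = 11. Eliminate 11 elsewhere: Alice.
That leaves Liam = 12. So Jack, Alice can't be 12.
So Alice = 8.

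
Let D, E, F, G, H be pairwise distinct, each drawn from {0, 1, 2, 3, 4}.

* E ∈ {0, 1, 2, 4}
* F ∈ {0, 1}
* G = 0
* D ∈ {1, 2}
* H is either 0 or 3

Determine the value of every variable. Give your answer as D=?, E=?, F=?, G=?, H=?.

G's domain is down to {0}, so G = 0. Eliminate 0 elsewhere: E, F, H.
That leaves H = 3.
F must be 1 (only option left). So D, E can't be 1.
D has just one choice, so D = 2. Remove 2 from E.
That leaves E = 4.

D=2, E=4, F=1, G=0, H=3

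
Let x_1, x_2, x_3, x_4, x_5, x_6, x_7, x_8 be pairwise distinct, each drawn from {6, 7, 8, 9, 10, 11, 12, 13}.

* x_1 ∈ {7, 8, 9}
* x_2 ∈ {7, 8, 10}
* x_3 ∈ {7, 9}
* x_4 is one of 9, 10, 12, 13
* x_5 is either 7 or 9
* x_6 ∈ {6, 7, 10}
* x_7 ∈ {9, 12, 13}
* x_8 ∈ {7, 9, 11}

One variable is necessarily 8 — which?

Among the 8 variables, 6 fits only x_6 (and all 8 values in {6, 7, 8, 9, 10, 11, 12, 13} must be used), so x_6 = 6.
Among the 7 still-open variables, 11 fits only x_8 (and all 7 values in {7, 8, 9, 10, 11, 12, 13} must be used), so x_8 = 11.
The 2 variables x_3 and x_5 are confined to {7, 9}, which locks those values in; drop them from x_1, x_2, x_4, x_7.
So 8 goes to x_1.

x_1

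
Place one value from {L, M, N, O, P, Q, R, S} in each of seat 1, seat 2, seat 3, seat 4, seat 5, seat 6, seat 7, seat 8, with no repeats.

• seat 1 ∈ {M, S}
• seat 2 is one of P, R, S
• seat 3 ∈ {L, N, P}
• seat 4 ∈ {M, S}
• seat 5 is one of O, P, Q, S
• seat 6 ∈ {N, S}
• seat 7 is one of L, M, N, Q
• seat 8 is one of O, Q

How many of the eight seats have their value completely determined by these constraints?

Among the 8 variables, R fits only seat 2 (and all 8 values in {L, M, N, O, P, Q, R, S} must be used), so seat 2 = R.
The 2 variables seat 1 and seat 4 are confined to {M, S}, which locks those values in; drop them from seat 5, seat 6, seat 7.
seat 6 must be N (only option left). So seat 3, seat 7 can't be N.
Determined: seat 2=R, seat 6=N. The other seats each still have more than one consistent value. That makes 2.

2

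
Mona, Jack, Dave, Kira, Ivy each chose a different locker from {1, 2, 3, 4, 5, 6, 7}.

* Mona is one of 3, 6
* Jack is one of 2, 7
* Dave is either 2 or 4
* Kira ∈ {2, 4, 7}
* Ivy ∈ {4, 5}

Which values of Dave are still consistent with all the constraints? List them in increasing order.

Jack, Dave, Kira between them cover only {2, 4, 7} — a naked triple. Remove those values from Ivy.
Ivy has just one choice, so Ivy = 5.
No further eliminations apply; Dave can still be any of 2, 4.

2, 4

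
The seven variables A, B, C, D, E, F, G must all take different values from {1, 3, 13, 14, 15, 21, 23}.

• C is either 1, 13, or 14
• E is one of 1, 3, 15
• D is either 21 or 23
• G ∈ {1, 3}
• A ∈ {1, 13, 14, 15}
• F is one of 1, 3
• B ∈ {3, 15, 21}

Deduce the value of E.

15

The 7 variables together cover exactly {1, 3, 13, 14, 15, 21, 23} — 7 values for 7 variables — and 23 appears only in D's list, so D = 23.
The 6 still-open variables together cover exactly {1, 3, 13, 14, 15, 21} — 6 values for 6 variables — and 21 appears only in B's list, so B = 21.
F and G between them cover only {1, 3} — a naked pair. Remove those values from A, C, E.
So E = 15.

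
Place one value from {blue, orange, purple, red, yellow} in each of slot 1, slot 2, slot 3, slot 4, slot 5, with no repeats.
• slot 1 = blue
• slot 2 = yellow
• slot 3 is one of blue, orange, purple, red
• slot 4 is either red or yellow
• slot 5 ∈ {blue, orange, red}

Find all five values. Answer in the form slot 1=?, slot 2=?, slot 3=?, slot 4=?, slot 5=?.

slot 1=blue, slot 2=yellow, slot 3=purple, slot 4=red, slot 5=orange

slot 1's domain is down to {blue}, so slot 1 = blue. Strike blue from slot 3, slot 5.
slot 2 must be yellow (only option left). Strike yellow from slot 4.
slot 4 has just one choice, so slot 4 = red. Eliminate red elsewhere: slot 3, slot 5.
slot 5's domain is down to {orange}, so slot 5 = orange. So slot 3 can't be orange.
slot 3 has just one choice, so slot 3 = purple.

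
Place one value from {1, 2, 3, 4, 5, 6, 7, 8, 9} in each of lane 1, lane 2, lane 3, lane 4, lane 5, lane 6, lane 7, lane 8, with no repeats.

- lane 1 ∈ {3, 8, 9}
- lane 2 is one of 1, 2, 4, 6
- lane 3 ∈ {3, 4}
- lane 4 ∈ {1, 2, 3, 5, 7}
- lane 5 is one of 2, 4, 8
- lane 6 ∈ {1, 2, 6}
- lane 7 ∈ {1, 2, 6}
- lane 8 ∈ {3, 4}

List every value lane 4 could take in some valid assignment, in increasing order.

lane 3 and lane 8 between them cover only {3, 4} — a naked pair. Remove those values from lane 1, lane 2, lane 4, lane 5.
lane 2, lane 6, lane 7 between them cover only {1, 2, 6} — a naked triple. Remove those values from lane 4, lane 5.
lane 5's domain is down to {8}, so lane 5 = 8. Eliminate 8 elsewhere: lane 1.
lane 1 has just one choice, so lane 1 = 9.
No further eliminations apply; lane 4 can still be any of 5, 7.

5, 7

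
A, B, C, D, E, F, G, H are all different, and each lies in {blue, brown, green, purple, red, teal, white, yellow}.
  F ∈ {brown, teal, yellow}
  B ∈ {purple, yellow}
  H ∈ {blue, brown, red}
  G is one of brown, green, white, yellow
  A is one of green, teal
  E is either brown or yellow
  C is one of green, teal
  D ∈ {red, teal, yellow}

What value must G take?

white

The 8 variables together cover exactly {blue, brown, green, purple, red, teal, white, yellow} — 8 values for 8 variables — and blue appears only in H's list, so H = blue.
The 7 still-open variables together cover exactly {brown, green, purple, red, teal, white, yellow} — 7 values for 7 variables — and purple appears only in B's list, so B = purple.
The 6 still-open variables together cover exactly {brown, green, red, teal, white, yellow} — 6 values for 6 variables — and red appears only in D's list, so D = red.
The 5 still-open variables together cover exactly {brown, green, teal, white, yellow} — 5 values for 5 variables — and white appears only in G's list, so G = white.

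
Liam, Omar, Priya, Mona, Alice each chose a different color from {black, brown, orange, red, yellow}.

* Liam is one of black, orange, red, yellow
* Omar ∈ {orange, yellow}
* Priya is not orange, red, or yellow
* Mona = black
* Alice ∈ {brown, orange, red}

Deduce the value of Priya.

brown

Mona has just one choice, so Mona = black. Eliminate black elsewhere: Liam, Priya.
So Priya = brown.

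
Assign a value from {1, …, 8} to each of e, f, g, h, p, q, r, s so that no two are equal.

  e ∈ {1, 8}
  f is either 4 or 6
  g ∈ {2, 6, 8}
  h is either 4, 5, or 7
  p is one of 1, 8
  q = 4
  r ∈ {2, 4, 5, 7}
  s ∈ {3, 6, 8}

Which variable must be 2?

q's domain is down to {4}, so q = 4. Eliminate 4 elsewhere: f, h, r.
f's domain is down to {6}, so f = 6. Eliminate 6 elsewhere: g, s.
The 6 still-open variables together cover exactly {1, 2, 3, 5, 7, 8} — 6 values for 6 variables — and 3 appears only in s's list, so s = 3.
e and p between them cover only {1, 8} — a naked pair. Remove those values from g.
So 2 goes to g.

g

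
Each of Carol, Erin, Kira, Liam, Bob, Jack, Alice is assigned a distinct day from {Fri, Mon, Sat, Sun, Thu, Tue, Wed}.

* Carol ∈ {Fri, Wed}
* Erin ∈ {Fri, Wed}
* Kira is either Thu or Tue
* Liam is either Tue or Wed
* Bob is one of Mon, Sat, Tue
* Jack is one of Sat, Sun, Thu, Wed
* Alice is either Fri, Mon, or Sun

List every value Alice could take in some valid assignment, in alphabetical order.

Carol and Erin between them cover only {Fri, Wed} — a naked pair. Remove those values from Liam, Jack, Alice.
Liam's domain is down to {Tue}, so Liam = Tue. So Kira, Bob can't be Tue.
Kira has just one choice, so Kira = Thu. So Jack can't be Thu.
No further eliminations apply; Alice can still be any of Mon, Sun.

Mon, Sun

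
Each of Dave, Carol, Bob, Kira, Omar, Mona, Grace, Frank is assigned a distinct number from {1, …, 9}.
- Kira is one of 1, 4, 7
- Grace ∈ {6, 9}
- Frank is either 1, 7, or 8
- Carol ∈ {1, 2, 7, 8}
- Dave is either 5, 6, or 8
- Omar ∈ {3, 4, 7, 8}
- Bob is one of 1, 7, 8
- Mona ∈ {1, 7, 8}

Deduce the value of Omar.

Bob, Mona, Frank between them cover only {1, 7, 8} — a naked triple. Remove those values from Dave, Carol, Kira, Omar.
Carol's domain is down to {2}, so Carol = 2.
Kira has just one choice, so Kira = 4. Strike 4 from Omar.
So Omar = 3.

3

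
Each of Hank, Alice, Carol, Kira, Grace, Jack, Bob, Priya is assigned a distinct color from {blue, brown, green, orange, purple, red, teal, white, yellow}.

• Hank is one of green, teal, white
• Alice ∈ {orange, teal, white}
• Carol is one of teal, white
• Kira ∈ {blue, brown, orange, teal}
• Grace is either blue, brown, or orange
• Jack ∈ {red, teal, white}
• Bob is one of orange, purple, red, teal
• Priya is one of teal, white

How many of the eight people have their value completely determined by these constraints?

Among the 8 variables, green fits only Hank (and all 8 values in {blue, brown, green, orange, purple, red, teal, white} must be used), so Hank = green.
The 7 still-open variables together cover exactly {blue, brown, orange, purple, red, teal, white} — 7 values for 7 variables — and purple appears only in Bob's list, so Bob = purple.
The 6 still-open variables draw from only 6 values {blue, brown, orange, red, teal, white}, so each is used; only Jack can be red, hence Jack = red.
The 2 variables Carol and Priya are confined to {teal, white}, which locks those values in; drop them from Alice, Kira.
Alice's domain is down to {orange}, so Alice = orange. Eliminate orange elsewhere: Kira, Grace.
Determined: Hank=green, Alice=orange, Jack=red, Bob=purple. The other people each still have more than one consistent value. That makes 4.

4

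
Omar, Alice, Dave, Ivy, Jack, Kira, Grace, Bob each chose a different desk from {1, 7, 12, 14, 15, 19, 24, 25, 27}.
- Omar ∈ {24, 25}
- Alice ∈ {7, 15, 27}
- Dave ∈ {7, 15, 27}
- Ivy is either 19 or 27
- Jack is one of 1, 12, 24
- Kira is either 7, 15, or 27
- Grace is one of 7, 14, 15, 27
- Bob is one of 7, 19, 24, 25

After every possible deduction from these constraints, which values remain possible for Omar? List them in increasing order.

Alice, Dave, Kira share exactly the 3 values {7, 15, 27}; by pigeonhole those values go to them, so strike 7, 15, 27 from Ivy, Grace, Bob.
Ivy must be 19 (only option left). Eliminate 19 elsewhere: Bob.
Grace's domain is down to {14}, so Grace = 14.
The 2 variables Omar and Bob are confined to {24, 25}, which locks those values in; drop them from Jack.
No further eliminations apply; Omar can still be any of 24, 25.

24, 25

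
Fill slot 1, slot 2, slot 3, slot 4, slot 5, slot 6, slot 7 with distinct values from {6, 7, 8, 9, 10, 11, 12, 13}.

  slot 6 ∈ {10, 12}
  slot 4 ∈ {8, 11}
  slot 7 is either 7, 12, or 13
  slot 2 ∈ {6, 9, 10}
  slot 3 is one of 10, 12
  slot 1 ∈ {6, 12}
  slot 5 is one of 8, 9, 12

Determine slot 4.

11

The 2 variables slot 3 and slot 6 are confined to {10, 12}, which locks those values in; drop them from slot 1, slot 2, slot 5, slot 7.
That leaves slot 1 = 6. Remove 6 from slot 2.
slot 2's domain is down to {9}, so slot 2 = 9. So slot 5 can't be 9.
slot 5 has just one choice, so slot 5 = 8. Remove 8 from slot 4.
So slot 4 = 11.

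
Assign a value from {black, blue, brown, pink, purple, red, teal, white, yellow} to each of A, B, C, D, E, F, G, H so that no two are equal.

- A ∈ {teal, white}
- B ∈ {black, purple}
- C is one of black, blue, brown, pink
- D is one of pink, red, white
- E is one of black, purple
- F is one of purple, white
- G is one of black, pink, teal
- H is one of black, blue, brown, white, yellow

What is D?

B and E between them cover only {black, purple} — a naked pair. Remove those values from C, F, G, H.
F's domain is down to {white}, so F = white. So A, D, H can't be white.
That leaves A = teal. Strike teal from G.
G has just one choice, so G = pink. Eliminate pink elsewhere: C, D.
So D = red.

red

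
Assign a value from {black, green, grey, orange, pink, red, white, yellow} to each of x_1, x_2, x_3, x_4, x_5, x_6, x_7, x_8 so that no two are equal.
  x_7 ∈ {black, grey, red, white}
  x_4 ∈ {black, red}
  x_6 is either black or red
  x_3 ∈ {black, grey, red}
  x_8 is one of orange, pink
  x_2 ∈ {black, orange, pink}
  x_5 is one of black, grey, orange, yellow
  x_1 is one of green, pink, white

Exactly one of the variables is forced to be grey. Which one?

Among the 8 variables, green fits only x_1 (and all 8 values in {black, green, grey, orange, pink, red, white, yellow} must be used), so x_1 = green.
The 7 still-open variables together cover exactly {black, grey, orange, pink, red, white, yellow} — 7 values for 7 variables — and white appears only in x_7's list, so x_7 = white.
The 6 still-open variables together cover exactly {black, grey, orange, pink, red, yellow} — 6 values for 6 variables — and yellow appears only in x_5's list, so x_5 = yellow.
The 5 still-open variables together cover exactly {black, grey, orange, pink, red} — 5 values for 5 variables — and grey appears only in x_3's list, so x_3 = grey.

x_3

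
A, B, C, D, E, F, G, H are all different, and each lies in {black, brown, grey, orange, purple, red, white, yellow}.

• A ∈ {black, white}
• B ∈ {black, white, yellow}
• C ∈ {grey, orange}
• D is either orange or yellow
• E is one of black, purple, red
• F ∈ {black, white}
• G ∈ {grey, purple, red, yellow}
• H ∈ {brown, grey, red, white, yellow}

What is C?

grey

The 8 variables together cover exactly {black, brown, grey, orange, purple, red, white, yellow} — 8 values for 8 variables — and brown appears only in H's list, so H = brown.
A and F share exactly the 2 values {black, white}; by pigeonhole those values go to them, so strike black, white from B, E.
B must be yellow (only option left). Strike yellow from D, G.
D's domain is down to {orange}, so D = orange. Eliminate orange elsewhere: C.
So C = grey.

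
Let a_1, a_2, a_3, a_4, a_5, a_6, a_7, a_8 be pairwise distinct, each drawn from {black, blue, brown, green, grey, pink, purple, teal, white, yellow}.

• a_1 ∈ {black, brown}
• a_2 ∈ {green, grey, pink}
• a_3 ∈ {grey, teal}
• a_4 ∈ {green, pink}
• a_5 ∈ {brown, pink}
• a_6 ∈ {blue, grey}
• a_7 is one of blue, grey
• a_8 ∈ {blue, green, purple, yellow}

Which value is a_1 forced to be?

black

a_6 and a_7 share exactly the 2 values {blue, grey}; by pigeonhole those values go to them, so strike blue, grey from a_2, a_3, a_8.
a_3's domain is down to {teal}, so a_3 = teal.
a_2 and a_4 between them cover only {green, pink} — a naked pair. Remove those values from a_5, a_8.
a_5 has just one choice, so a_5 = brown. Remove brown from a_1.
So a_1 = black.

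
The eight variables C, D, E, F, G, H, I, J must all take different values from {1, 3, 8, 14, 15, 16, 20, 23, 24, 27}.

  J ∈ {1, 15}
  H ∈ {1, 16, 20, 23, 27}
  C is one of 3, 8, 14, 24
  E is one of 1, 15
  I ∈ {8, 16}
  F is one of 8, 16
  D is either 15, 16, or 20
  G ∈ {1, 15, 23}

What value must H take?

27

E and J share exactly the 2 values {1, 15}; by pigeonhole those values go to them, so strike 1, 15 from D, G, H.
G's domain is down to {23}, so G = 23. Strike 23 from H.
F and I between them cover only {8, 16} — a naked pair. Remove those values from C, D, H.
D must be 20 (only option left). Eliminate 20 elsewhere: H.
So H = 27.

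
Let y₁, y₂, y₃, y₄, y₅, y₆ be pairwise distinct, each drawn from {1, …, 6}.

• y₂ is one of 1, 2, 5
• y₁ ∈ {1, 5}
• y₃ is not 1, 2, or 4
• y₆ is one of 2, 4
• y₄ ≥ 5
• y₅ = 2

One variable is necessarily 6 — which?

y₄

y₅'s domain is down to {2}, so y₅ = 2. So y₂, y₆ can't be 2.
That leaves y₆ = 4.
Among the 4 still-open variables, 3 fits only y₃ (and all 4 values in {1, 3, 5, 6} must be used), so y₃ = 3.
Among the 3 still-open variables, 6 fits only y₄ (and all 3 values in {1, 5, 6} must be used), so y₄ = 6.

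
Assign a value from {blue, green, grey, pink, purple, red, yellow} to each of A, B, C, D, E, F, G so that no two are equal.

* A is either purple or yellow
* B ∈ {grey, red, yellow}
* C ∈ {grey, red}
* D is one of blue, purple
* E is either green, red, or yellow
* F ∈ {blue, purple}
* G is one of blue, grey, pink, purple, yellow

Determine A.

yellow

The 7 variables together cover exactly {blue, green, grey, pink, purple, red, yellow} — 7 values for 7 variables — and green appears only in E's list, so E = green.
The 6 still-open variables together cover exactly {blue, grey, pink, purple, red, yellow} — 6 values for 6 variables — and pink appears only in G's list, so G = pink.
The 2 variables D and F are confined to {blue, purple}, which locks those values in; drop them from A.
So A = yellow.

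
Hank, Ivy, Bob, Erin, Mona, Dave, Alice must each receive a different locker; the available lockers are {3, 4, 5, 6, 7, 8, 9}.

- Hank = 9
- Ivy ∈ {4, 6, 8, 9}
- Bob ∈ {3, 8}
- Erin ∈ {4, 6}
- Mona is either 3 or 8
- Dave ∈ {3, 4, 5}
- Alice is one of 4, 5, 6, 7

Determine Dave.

Hank has just one choice, so Hank = 9. So Ivy can't be 9.
The 6 still-open variables draw from only 6 values {3, 4, 5, 6, 7, 8}, so each is used; only Alice can be 7, hence Alice = 7.
Among the 5 still-open variables, 5 fits only Dave (and all 5 values in {3, 4, 5, 6, 8} must be used), so Dave = 5.

5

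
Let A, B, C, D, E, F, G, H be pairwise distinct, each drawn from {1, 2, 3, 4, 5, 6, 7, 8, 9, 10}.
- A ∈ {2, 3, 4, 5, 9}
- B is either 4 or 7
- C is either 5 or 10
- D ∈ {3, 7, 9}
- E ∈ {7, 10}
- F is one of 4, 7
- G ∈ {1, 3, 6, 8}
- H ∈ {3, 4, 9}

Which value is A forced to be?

2

B and F share exactly the 2 values {4, 7}; by pigeonhole those values go to them, so strike 4, 7 from A, D, E, H.
E must be 10 (only option left). Strike 10 from C.
That leaves C = 5. Eliminate 5 elsewhere: A.
D and H between them cover only {3, 9} — a naked pair. Remove those values from A, G.
So A = 2.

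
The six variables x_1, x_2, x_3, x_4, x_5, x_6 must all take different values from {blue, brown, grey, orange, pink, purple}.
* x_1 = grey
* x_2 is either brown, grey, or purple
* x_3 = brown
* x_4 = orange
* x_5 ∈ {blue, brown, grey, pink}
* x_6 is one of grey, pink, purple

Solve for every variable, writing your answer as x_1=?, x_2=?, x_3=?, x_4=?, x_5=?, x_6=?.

x_1=grey, x_2=purple, x_3=brown, x_4=orange, x_5=blue, x_6=pink

x_1 must be grey (only option left). Strike grey from x_2, x_5, x_6.
x_3's domain is down to {brown}, so x_3 = brown. Eliminate brown elsewhere: x_2, x_5.
x_4 must be orange (only option left).
x_2 must be purple (only option left). Eliminate purple elsewhere: x_6.
x_6 has just one choice, so x_6 = pink. So x_5 can't be pink.
x_5 must be blue (only option left).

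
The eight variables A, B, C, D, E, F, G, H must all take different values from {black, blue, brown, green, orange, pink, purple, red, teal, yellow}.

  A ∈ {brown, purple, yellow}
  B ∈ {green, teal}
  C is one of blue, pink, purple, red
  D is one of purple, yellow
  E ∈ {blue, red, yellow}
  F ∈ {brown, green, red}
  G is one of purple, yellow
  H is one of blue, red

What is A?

The 8 variables together cover exactly {blue, brown, green, pink, purple, red, teal, yellow} — 8 values for 8 variables — and pink appears only in C's list, so C = pink.
The 7 still-open variables together cover exactly {blue, brown, green, purple, red, teal, yellow} — 7 values for 7 variables — and teal appears only in B's list, so B = teal.
The 6 still-open variables draw from only 6 values {blue, brown, green, purple, red, yellow}, so each is used; only F can be green, hence F = green.
The 5 still-open variables draw from only 5 values {blue, brown, purple, red, yellow}, so each is used; only A can be brown, hence A = brown.

brown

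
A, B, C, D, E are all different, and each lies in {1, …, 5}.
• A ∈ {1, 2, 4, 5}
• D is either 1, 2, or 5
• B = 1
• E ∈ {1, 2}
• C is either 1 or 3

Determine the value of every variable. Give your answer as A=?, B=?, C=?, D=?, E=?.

B's domain is down to {1}, so B = 1. Remove 1 from A, C, D, E.
C must be 3 (only option left).
That leaves E = 2. Strike 2 from A, D.
D must be 5 (only option left). Strike 5 from A.
A has just one choice, so A = 4.

A=4, B=1, C=3, D=5, E=2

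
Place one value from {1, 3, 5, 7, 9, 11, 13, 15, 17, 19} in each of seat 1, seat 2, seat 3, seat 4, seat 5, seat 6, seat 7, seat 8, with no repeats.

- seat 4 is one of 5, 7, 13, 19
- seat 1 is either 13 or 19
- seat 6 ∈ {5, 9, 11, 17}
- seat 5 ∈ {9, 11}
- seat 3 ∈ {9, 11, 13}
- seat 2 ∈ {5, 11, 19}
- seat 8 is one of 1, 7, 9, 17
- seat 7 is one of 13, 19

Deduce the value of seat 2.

5

The 8 variables together cover exactly {1, 5, 7, 9, 11, 13, 17, 19} — 8 values for 8 variables — and 1 appears only in seat 8's list, so seat 8 = 1.
The 7 still-open variables draw from only 7 values {5, 7, 9, 11, 13, 17, 19}, so each is used; only seat 4 can be 7, hence seat 4 = 7.
Among the 6 still-open variables, 17 fits only seat 6 (and all 6 values in {5, 9, 11, 13, 17, 19} must be used), so seat 6 = 17.
Among the 5 still-open variables, 5 fits only seat 2 (and all 5 values in {5, 9, 11, 13, 19} must be used), so seat 2 = 5.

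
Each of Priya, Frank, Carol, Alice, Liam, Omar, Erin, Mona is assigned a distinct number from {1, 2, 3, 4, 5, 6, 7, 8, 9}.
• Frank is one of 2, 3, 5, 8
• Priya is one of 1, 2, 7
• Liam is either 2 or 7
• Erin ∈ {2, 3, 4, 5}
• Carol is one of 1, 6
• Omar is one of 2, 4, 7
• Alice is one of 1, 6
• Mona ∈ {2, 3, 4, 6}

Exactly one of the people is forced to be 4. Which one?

The 8 variables together cover exactly {1, 2, 3, 4, 5, 6, 7, 8} — 8 values for 8 variables — and 8 appears only in Frank's list, so Frank = 8.
The 7 still-open variables together cover exactly {1, 2, 3, 4, 5, 6, 7} — 7 values for 7 variables — and 5 appears only in Erin's list, so Erin = 5.
The 6 still-open variables draw from only 6 values {1, 2, 3, 4, 6, 7}, so each is used; only Mona can be 3, hence Mona = 3.
Among the 5 still-open variables, 4 fits only Omar (and all 5 values in {1, 2, 4, 6, 7} must be used), so Omar = 4.

Omar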